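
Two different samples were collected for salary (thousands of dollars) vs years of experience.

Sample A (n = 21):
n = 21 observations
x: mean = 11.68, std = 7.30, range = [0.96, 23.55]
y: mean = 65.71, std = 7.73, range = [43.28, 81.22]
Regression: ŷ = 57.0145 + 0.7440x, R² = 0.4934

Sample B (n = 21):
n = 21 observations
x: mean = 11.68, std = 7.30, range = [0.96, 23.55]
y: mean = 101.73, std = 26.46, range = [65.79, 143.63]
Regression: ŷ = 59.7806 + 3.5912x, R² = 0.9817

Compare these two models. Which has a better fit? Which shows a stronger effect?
Model B has the better fit (R² = 0.9817 vs 0.4934). Model B shows the stronger effect (|β₁| = 3.5912 vs 0.7440).

Model Comparison:

Fit — compare R²:
- Model A: R² = 0.4934 → 49.34% of variance in salary explained
- Model B: R² = 0.9817 → 98.17% of variance in salary explained
- 0.9817 > 0.4934 → Model B has the better fit

Which has the larger per-year effect? (|β₁|)
- Model A: β₁ = 0.7440 → predicted salary rises 0.7440 thousand dollars per additional year of experience
- Model B: β₁ = 3.5912 → predicted salary rises 3.5912 thousand dollars per additional year of experience
- |0.7440| < |3.5912| → Model B shows the stronger marginal effect

Note: The two samples could reflect different populations, time periods, or measurement quality.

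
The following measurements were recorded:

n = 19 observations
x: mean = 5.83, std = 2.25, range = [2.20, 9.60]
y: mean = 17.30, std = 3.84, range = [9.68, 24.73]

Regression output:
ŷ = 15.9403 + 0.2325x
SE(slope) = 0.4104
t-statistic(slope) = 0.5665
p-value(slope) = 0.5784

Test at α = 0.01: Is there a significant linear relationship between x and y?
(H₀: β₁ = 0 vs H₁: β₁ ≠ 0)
p-value = 0.5784 ≥ α = 0.01, so we fail to reject H₀. The relationship is not significant.

Hypothesis test for the slope coefficient:

H₀: β₁ = 0 (no linear relationship)
H₁: β₁ ≠ 0 (linear relationship exists)

Test statistic: t = β̂₁ / SE(β̂₁) = 0.2325 / 0.4104 = 0.5665

With df = 17, the two-sided p-value for |t| = 0.5665 is 0.5784.

Decision rule: reject H₀ if p-value < α.
p-value = 0.5784 ≥ α = 0.01 → fail to reject H₀.

At α = 0.01 the data do not provide convincing evidence of a nonzero slope.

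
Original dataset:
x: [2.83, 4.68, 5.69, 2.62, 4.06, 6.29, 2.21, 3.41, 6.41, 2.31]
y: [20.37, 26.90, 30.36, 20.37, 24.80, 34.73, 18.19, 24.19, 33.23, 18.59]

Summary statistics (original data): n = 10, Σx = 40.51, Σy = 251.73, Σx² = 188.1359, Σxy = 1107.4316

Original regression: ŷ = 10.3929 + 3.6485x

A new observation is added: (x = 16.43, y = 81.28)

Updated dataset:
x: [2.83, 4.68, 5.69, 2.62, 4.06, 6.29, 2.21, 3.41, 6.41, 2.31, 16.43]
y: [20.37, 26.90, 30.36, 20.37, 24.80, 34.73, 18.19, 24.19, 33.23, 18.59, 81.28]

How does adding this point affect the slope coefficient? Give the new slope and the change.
The slope changes from 3.6485 to 4.4024 (change of +0.7539, or +20.7%).

The new point has HIGH LEVERAGE: x = 16.43 is far from the original mean x̄ = 40.51/10 ≈ 4.05 (original range [2.21, 6.41]).

Step 1: Update the sums with the new point (n goes from 10 to 11)
Σx  = 40.51 + 16.43 = 56.94
Σy  = 251.73 + 81.28 = 333.01
Σx² = 188.1359 + 16.43² = 188.1359 + 269.9449 = 458.0808
Σxy = 1107.4316 + 16.43×81.28 = 1107.4316 + 1335.4304 = 2442.8620

Step 2: Recompute the slope with b₁ = (nΣxy − ΣxΣy) / (nΣx² − (Σx)²)
Numerator   = 11×2442.8620 − 56.94×333.01 = 26871.4820 − 18961.5894 = 7909.8926
Denominator = 11×458.0808 − 56.94² = 5038.8888 − 3242.1636 = 1796.7252
b₁(new) = 7909.8926 / 1796.7252 = 4.4024

(Same formula on the original sums: (10×1107.4316 − 40.51×251.73) / (10×188.1359 − 40.51²) = 876.7337 / 240.2989 = 3.6485, matching the given fit.)

Step 3: Change in slope
Δβ₁ = 4.4024 − 3.6485 = +0.7539
Relative change = +0.7539 / 3.6485 × 100% = +20.7%
→ the slope increases when the point is added.

Because the point sits above the extension of the original line at a high-leverage x, it tilts the fit up.
In practice: check such a point for data-entry or measurement error.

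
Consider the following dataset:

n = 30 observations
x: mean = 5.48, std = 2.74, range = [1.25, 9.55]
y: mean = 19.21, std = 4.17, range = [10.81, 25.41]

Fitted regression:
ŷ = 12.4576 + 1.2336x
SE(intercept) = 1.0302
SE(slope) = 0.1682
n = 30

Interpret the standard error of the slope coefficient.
SE(slope) = 0.1682 measures the uncertainty in the estimated slope. The coefficient is estimated precisely (SE/|β̂₁| = 13.6%).

SE(β̂₁) = s / √Sxx, where s is the residual standard deviation and Sxx = Σ(x − x̄)². It is the yardstick for how far β̂₁ = 1.2336 could plausibly be from the true slope.

Relative precision:
- SE / |β̂₁| = 0.1682 / 1.2336 = 13.6%
- Rule of thumb (under 20%: precise; 20% to under 50%: moderately precise; 50% or more: imprecise) → precise

Rough 95% range (±2 SE): 1.2336 ± 0.3364 → (0.8972, 1.5700).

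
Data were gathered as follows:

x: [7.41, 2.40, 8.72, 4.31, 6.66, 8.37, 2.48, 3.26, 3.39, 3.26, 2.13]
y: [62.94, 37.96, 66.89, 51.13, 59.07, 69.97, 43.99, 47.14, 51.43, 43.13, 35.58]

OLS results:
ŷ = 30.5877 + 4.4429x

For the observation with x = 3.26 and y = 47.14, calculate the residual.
Residual = 2.0684

The residual is the difference between the actual value and the predicted value:

Residual = y - ŷ

Step 1: Calculate predicted value
ŷ = 30.5877 + 4.4429 × 3.26
ŷ = 45.0716

Step 2: Calculate residual
Residual = 47.14 - 45.0716
Residual = 2.0684

The residual is positive, so the observed y = 47.14 sits above the regression line (the line underestimates it by 2.0684).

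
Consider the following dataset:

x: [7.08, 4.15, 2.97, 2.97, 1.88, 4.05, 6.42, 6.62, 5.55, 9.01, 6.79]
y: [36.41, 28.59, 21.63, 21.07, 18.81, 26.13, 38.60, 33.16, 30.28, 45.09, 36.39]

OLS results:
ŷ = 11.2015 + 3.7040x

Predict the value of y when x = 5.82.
ŷ = 32.7588

To predict y for x = 5.82, substitute into the regression equation:

ŷ = 11.2015 + 3.7040 × 5.82
ŷ = 11.2015 + 21.5573
ŷ = 32.7588

This is the fitted mean response at that x — an individual observation would come with a wider prediction interval.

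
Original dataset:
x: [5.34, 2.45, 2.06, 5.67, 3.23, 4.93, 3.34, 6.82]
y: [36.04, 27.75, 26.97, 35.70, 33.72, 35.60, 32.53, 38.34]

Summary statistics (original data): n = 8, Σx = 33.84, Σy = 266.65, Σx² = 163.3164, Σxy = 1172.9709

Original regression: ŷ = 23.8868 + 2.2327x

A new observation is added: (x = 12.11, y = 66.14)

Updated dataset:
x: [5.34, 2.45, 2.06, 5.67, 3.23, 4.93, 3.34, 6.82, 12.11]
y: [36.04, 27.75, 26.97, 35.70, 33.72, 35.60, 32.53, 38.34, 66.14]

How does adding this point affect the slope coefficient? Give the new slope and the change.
New slope β₁ = 3.6467 versus 2.2327 before: a change of +1.4140 (+63.3%).

x = 12.11 lies well outside the original x-range [2.06, 6.82] (x̄ ≈ 4.23), so this observation has high leverage and can move the slope substantially.

Step 1: Update the sums with the new point (n goes from 8 to 9)
Σx  = 33.84 + 12.11 = 45.95
Σy  = 266.65 + 66.14 = 332.79
Σx² = 163.3164 + 12.11² = 163.3164 + 146.6521 = 309.9685
Σxy = 1172.9709 + 12.11×66.14 = 1172.9709 + 800.9554 = 1973.9263

Step 2: Recompute the slope with b₁ = (nΣxy − ΣxΣy) / (nΣx² − (Σx)²)
Numerator   = 9×1973.9263 − 45.95×332.79 = 17765.3367 − 15291.7005 = 2473.6362
Denominator = 9×309.9685 − 45.95² = 2789.7165 − 2111.4025 = 678.3140
b₁(new) = 2473.6362 / 678.3140 = 3.6467

(Same formula on the original sums: (8×1172.9709 − 33.84×266.65) / (8×163.3164 − 33.84²) = 360.3312 / 161.3856 = 2.2327, matching the given fit.)

Step 3: Change in slope
Δβ₁ = 3.6467 − 2.2327 = +1.4140
Relative change = +1.4140 / 2.2327 × 100% = +63.3%
→ the slope increases when the point is added.

Because the point sits above the extension of the original line at a high-leverage x, it tilts the fit up.
In practice: investigate whether it comes from the same population as the rest of the sample.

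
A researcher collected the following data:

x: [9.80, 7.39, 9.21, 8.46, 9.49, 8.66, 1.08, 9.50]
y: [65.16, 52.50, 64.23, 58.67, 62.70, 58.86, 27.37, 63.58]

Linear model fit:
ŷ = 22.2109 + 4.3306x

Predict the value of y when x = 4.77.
ŷ = 42.8679

To predict y for x = 4.77, substitute into the regression equation:

ŷ = 22.2109 + 4.3306 × 4.77
ŷ = 22.2109 + 20.6570
ŷ = 42.8679

This is the fitted mean response at that x — an individual observation would come with a wider prediction interval.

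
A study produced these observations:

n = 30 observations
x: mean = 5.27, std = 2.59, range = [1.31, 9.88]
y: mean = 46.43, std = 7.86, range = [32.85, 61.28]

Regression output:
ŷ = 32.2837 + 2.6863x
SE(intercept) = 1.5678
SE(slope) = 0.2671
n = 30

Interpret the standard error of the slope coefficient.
The slope 2.6863 is pinned down to within about ±0.2671 (one SE) by these data — relative uncertainty 9.9%, i.e. precise.

SE(β̂₁) = 0.2671 says: if we drew many samples of n = 30 from the same population and refit each time, the fitted slopes would scatter with a standard deviation of roughly 0.2671 around the true β₁.

Relative precision:
- SE / |β̂₁| = 0.2671 / 2.6863 = 9.9%
- Rule of thumb (under 20%: precise; 20% to under 50%: moderately precise; 50% or more: imprecise) → precise

Link to the t-test: t = β̂₁ / SE(β̂₁) = 2.6863 / 0.2671 = 10.0573, the statistic for H₀: β₁ = 0.

What drives SE(β̂₁): larger n (here n = 30) → smaller SE; wider spread of x values → smaller SE; more residual scatter → larger SE.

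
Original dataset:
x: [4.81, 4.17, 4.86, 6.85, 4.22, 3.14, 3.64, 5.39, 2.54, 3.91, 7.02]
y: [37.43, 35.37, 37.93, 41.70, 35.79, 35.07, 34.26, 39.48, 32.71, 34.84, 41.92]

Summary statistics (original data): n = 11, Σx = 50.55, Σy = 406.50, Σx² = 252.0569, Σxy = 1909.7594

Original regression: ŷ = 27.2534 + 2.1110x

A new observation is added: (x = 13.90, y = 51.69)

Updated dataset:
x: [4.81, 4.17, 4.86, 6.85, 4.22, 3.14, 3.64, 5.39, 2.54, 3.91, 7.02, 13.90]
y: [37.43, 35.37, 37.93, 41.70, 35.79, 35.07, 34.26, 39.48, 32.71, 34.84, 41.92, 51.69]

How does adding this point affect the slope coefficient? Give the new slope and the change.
Adding the point moves β₁ from 2.1110 to 1.6888, i.e. it decreases by 0.4222 (-20.0%).

The new point has HIGH LEVERAGE: x = 13.90 is far from the original mean x̄ = 50.55/11 ≈ 4.60 (original range [2.54, 7.02]).

Step 1: Update the sums with the new point (n goes from 11 to 12)
Σx  = 50.55 + 13.90 = 64.45
Σy  = 406.50 + 51.69 = 458.19
Σx² = 252.0569 + 13.90² = 252.0569 + 193.2100 = 445.2669
Σxy = 1909.7594 + 13.90×51.69 = 1909.7594 + 718.4910 = 2628.2504

Step 2: Recompute the slope with b₁ = (nΣxy − ΣxΣy) / (nΣx² − (Σx)²)
Numerator   = 12×2628.2504 − 64.45×458.19 = 31539.0048 − 29530.3455 = 2008.6593
Denominator = 12×445.2669 − 64.45² = 5343.2028 − 4153.8025 = 1189.4003
b₁(new) = 2008.6593 / 1189.4003 = 1.6888

(Same formula on the original sums: (11×1909.7594 − 50.55×406.50) / (11×252.0569 − 50.55²) = 458.7784 / 217.3234 = 2.1110, matching the given fit.)

Step 3: Change in slope
Δβ₁ = 1.6888 − 2.1110 = -0.4222
Relative change = -0.4222 / 2.1110 × 100% = -20.0%
→ the slope decreases when the point is added.

A high-leverage point only changes the slope if it is off the original line; here y = 51.69 is below the original trend, so the slope decreases.
In practice: check such a point for data-entry or measurement error.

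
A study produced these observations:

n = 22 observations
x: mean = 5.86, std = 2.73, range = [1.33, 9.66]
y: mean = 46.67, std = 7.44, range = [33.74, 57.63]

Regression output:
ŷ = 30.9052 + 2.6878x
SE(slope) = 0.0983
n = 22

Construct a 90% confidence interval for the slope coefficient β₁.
The 90% CI for β₁ is (2.5183, 2.8573)

Confidence interval for the slope:

The 90% CI for β₁ is: β̂₁ ± t*(α/2, n-2) × SE(β̂₁)

Step 1: Find critical t-value
- Confidence level = 0.9
- Degrees of freedom = n - 2 = 22 - 2 = 20
- t*(α/2, 20) = 1.7247

Step 2: Calculate margin of error
Margin = 1.7247 × 0.0983 = 0.1695

Step 3: Construct interval
CI = 2.6878 ± 0.1695
CI = (2.5183, 2.8573)

Interpretation: We are 90% confident that the true slope β₁ lies between 2.5183 and 2.8573.
Since 0 is outside the interval, a two-sided test at α = 0.10 would reject H₀: β₁ = 0.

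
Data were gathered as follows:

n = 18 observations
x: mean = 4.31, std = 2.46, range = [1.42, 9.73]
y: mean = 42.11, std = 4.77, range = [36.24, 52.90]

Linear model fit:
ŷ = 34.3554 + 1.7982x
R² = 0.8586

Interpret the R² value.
About 85.86% of the variability in y is accounted for by the regression on x (R² = 0.8586) — a strong linear fit.

R² (coefficient of determination) measures the proportion of variance in y explained by the regression model.

Here R² = 0.8586:
- Explained: 85.86% of the variation in y
- Unexplained (residual): 100% − 85.86% = 14.14%
- Rule of thumb (below 0.3 weak; 0.3 to below 0.7 moderate; 0.7 and above strong) → strong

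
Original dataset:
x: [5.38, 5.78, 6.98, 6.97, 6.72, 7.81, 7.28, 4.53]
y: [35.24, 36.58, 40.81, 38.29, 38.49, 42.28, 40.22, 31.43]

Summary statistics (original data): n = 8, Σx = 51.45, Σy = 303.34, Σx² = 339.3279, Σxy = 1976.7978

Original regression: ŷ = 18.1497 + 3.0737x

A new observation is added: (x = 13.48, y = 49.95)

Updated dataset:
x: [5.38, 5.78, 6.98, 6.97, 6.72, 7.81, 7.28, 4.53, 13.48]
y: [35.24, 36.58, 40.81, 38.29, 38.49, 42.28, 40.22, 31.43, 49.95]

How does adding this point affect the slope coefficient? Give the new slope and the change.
New slope β₁ = 1.9263 versus 3.0737 before: a change of -1.1474 (-37.3%).

The new point has HIGH LEVERAGE: x = 13.48 is far from the original mean x̄ = 51.45/8 ≈ 6.43 (original range [4.53, 7.81]).

Step 1: Update the sums with the new point (n goes from 8 to 9)
Σx  = 51.45 + 13.48 = 64.93
Σy  = 303.34 + 49.95 = 353.29
Σx² = 339.3279 + 13.48² = 339.3279 + 181.7104 = 521.0383
Σxy = 1976.7978 + 13.48×49.95 = 1976.7978 + 673.3260 = 2650.1238

Step 2: Recompute the slope with b₁ = (nΣxy − ΣxΣy) / (nΣx² − (Σx)²)
Numerator   = 9×2650.1238 − 64.93×353.29 = 23851.1142 − 22939.1197 = 911.9945
Denominator = 9×521.0383 − 64.93² = 4689.3447 − 4215.9049 = 473.4398
b₁(new) = 911.9945 / 473.4398 = 1.9263

(Same formula on the original sums: (8×1976.7978 − 51.45×303.34) / (8×339.3279 − 51.45²) = 207.5394 / 67.5207 = 3.0737, matching the given fit.)

Step 3: Change in slope
Δβ₁ = 1.9263 − 3.0737 = -1.1474
Relative change = -1.1474 / 3.0737 × 100% = -37.3%
→ the slope decreases when the point is added.

Because the point sits below the extension of the original line at a high-leverage x, it tilts the fit down.
In practice: examine leverage (hᵢ) and Cook's distance rather than deleting it automatically; refit with and without it and report both if conclusions differ.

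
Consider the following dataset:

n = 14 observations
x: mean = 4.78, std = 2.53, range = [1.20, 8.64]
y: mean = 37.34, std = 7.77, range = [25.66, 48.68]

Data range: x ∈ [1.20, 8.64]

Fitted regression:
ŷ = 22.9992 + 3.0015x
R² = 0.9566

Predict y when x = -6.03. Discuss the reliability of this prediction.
ŷ = 4.9002, but this is extrapolation (below the data range [1.20, 8.64]) and may be unreliable.

Prediction calculation:
ŷ = 22.9992 + 3.0015 × (-6.03)
ŷ = 4.9002

Reliability:
- Data range: x ∈ [1.20, 8.64]
- Prediction point: x = -6.03 is 7.23 units below the observed range → this is EXTRAPOLATION, not interpolation

Why that matters here:
- The standard error of prediction grows with (x − x̄)², and x = -6.03 is far from x̄ = 4.78
- Real relationships often flatten, saturate, or turn nonlinear at extremes
- There are no observations near this x to validate the fitted line there

Report the number if required, but flag clearly that it is an extrapolation.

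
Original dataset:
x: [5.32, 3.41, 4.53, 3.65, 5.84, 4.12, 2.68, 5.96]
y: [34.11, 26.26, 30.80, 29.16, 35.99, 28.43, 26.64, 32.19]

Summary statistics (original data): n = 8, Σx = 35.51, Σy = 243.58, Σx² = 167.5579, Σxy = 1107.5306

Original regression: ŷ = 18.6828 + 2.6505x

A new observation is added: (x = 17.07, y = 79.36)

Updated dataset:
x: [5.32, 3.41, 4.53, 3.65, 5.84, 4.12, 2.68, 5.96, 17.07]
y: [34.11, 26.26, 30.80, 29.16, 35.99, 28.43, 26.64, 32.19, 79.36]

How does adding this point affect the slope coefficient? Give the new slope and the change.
Adding the point moves β₁ from 2.6505 to 3.7923, i.e. it increases by 1.1418 (+43.1%).

x = 17.07 lies well outside the original x-range [2.68, 5.96] (x̄ ≈ 4.44), so this observation has high leverage and can move the slope substantially.

Step 1: Update the sums with the new point (n goes from 8 to 9)
Σx  = 35.51 + 17.07 = 52.58
Σy  = 243.58 + 79.36 = 322.94
Σx² = 167.5579 + 17.07² = 167.5579 + 291.3849 = 458.9428
Σxy = 1107.5306 + 17.07×79.36 = 1107.5306 + 1354.6752 = 2462.2058

Step 2: Recompute the slope with b₁ = (nΣxy − ΣxΣy) / (nΣx² − (Σx)²)
Numerator   = 9×2462.2058 − 52.58×322.94 = 22159.8522 − 16980.1852 = 5179.6670
Denominator = 9×458.9428 − 52.58² = 4130.4852 − 2764.6564 = 1365.8288
b₁(new) = 5179.6670 / 1365.8288 = 3.7923

(Same formula on the original sums: (8×1107.5306 − 35.51×243.58) / (8×167.5579 − 35.51²) = 210.7190 / 79.5031 = 2.6505, matching the given fit.)

Step 3: Change in slope
Δβ₁ = 3.7923 − 2.6505 = +1.1418
Relative change = +1.1418 / 2.6505 × 100% = +43.1%
→ the slope increases when the point is added.

Because the point sits above the extension of the original line at a high-leverage x, it tilts the fit up.
In practice: examine leverage (hᵢ) and Cook's distance rather than deleting it automatically; refit with and without it and report both if conclusions differ.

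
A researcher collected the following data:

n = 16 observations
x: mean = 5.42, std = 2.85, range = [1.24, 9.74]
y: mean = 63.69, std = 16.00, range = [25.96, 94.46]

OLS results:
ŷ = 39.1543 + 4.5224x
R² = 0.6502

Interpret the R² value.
The model explains 65.02% of the variance in y (R² = 0.6502), leaving 34.98% unexplained; the fit is moderate.

The coefficient of determination R² is the fraction of the total variation in y that the fitted line accounts for.

Here R² = 0.6502:
- Explained: 65.02% of the variation in y
- Unexplained (residual): 100% − 65.02% = 34.98%
- Rule of thumb (below 0.3 weak; 0.3 to below 0.7 moderate; 0.7 and above strong) → moderate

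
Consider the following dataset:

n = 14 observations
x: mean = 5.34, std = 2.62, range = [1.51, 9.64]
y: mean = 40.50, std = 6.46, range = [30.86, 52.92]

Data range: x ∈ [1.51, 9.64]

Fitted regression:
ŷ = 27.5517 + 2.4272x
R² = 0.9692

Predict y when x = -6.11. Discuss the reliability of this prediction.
ŷ = 12.7215 (extrapolation — x = -6.11 lies outside [1.51, 9.64], so reliability is low).

Prediction calculation:
ŷ = 27.5517 + 2.4272 × (-6.11)
ŷ = 12.7215

Reliability:
- Data range: x ∈ [1.51, 9.64]
- Prediction point: x = -6.11 is 7.62 units below the observed range → this is EXTRAPOLATION, not interpolation

Why that matters here:
- Real relationships often flatten, saturate, or turn nonlinear at extremes
- R² describes fit only over the sampled x values; it says nothing about behaviour beyond them
- The standard error of prediction grows with (x − x̄)², and x = -6.11 is far from x̄ = 5.34

Report the number if required, but flag clearly that it is an extrapolation.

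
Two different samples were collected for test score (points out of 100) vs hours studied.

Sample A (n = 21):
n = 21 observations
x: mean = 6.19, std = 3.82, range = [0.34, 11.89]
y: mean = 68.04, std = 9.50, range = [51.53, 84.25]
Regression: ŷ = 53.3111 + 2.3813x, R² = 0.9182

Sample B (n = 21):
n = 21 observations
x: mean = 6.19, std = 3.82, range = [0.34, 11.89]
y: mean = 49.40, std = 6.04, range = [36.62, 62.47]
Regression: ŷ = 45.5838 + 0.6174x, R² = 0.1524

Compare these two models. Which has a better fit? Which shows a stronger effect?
Model A has the better fit (R² = 0.9182 vs 0.1524). Model A shows the stronger effect (|β₁| = 2.3813 vs 0.6174).

Model Comparison:

Fit — compare R²:
- Model A: R² = 0.9182 → 91.82% of variance in test score explained
- Model B: R² = 0.1524 → 15.24% of variance in test score explained
- 0.9182 > 0.1524 → Model A has the better fit

Strength of effect — compare |β₁|:
- Model A: β₁ = 2.3813 → predicted test score rises 2.3813 points per additional hour of study time
- Model B: β₁ = 0.6174 → predicted test score rises 0.6174 points per additional hour of study time
- |2.3813| > |0.6174| → Model A shows the stronger marginal effect

Notes:
- The two samples could reflect different populations, time periods, or measurement quality.
- R² measures how tightly points cluster around the line; β₁ measures how steep the line is — they answer different questions.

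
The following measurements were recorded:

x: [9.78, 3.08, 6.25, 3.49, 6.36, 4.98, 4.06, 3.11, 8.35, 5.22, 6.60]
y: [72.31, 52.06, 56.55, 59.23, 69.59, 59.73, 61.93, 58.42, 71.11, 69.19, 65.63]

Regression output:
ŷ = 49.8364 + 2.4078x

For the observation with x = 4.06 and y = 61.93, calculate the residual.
Residual = 2.3179

The residual is the difference between the actual value and the predicted value:

Residual = y - ŷ

Step 1: Calculate predicted value
ŷ = 49.8364 + 2.4078 × 4.06
ŷ = 59.6121

Step 2: Calculate residual
Residual = 61.93 - 59.6121
Residual = 2.3179

Interpretation: the model underestimates the actual value by 2.3179 at this point (positive residual → observation lies above the fitted line).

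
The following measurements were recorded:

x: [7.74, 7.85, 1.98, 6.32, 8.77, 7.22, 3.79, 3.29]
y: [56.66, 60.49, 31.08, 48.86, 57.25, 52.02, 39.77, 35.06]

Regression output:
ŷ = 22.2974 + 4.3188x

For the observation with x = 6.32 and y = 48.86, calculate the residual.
Residual = -0.7322

The residual is the difference between the actual value and the predicted value:

Residual = y - ŷ

Step 1: Calculate predicted value
ŷ = 22.2974 + 4.3188 × 6.32
ŷ = 49.5922

Step 2: Calculate residual
Residual = 48.86 - 49.5922
Residual = -0.7322

Interpretation: the model overestimates the actual value by 0.7322 at this point (negative residual → observation lies below the fitted line).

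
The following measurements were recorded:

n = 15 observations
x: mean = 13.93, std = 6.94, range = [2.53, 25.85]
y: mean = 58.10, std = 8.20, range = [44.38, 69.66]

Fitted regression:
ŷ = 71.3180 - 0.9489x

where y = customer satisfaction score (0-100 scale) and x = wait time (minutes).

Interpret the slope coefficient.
On average, satisfaction score is about 0.9489 points lower for every extra minute of wait time.

The slope β₁ = -0.9489 gives the rate at which the fitted satisfaction score changes with wait time.

Interpretation:
- Wait time up by 1 minute → predicted satisfaction score decreases by 0.9489 points
- The effect is assumed constant over the observed range of x (linearity)

The intercept β₀ = 71.3180 is the predicted satisfaction score when wait time = 0; since the smallest observed x is 2.53, this is an extrapolation and mainly anchors the line.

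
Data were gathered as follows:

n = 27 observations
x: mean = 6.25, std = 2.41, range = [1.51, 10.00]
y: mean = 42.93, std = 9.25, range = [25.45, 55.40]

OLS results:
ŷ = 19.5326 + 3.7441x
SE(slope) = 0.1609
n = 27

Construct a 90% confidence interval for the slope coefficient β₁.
The 90% CI for β₁ is (3.4693, 4.0189)

Confidence interval for the slope:

The 90% CI for β₁ is: β̂₁ ± t*(α/2, n-2) × SE(β̂₁)

Step 1: Find critical t-value
- Confidence level = 0.9
- Degrees of freedom = n - 2 = 27 - 2 = 25
- t*(α/2, 25) = 1.7081

Step 2: Calculate margin of error
Margin = 1.7081 × 0.1609 = 0.2748

Step 3: Construct interval
CI = 3.7441 ± 0.2748
CI = (3.4693, 4.0189)

Interpretation: intervals built this way capture the true β₁ in 90% of repeated samples; here the plausible range for the per-unit effect of x on y is 3.4693 to 4.0189.
The interval does not include 0, suggesting a significant linear relationship.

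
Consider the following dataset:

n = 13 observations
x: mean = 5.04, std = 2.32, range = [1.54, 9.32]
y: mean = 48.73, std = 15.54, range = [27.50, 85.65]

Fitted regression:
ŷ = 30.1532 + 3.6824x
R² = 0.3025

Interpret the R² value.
The model explains 30.25% of the variance in y (R² = 0.3025), leaving 69.75% unexplained; the fit is moderate.

R² = 1 − SS_res/SS_tot compares the residual scatter to the total scatter of y about its mean.

Here R² = 0.3025:
- Explained: 30.25% of the variation in y
- Unexplained (residual): 100% − 30.25% = 69.75%
- Rule of thumb (below 0.3 weak; 0.3 to below 0.7 moderate; 0.7 and above strong) → moderate

Calculation: R² = 1 − (SS_res / SS_tot), where SS_res is the sum of squared residuals and SS_tot the total sum of squares.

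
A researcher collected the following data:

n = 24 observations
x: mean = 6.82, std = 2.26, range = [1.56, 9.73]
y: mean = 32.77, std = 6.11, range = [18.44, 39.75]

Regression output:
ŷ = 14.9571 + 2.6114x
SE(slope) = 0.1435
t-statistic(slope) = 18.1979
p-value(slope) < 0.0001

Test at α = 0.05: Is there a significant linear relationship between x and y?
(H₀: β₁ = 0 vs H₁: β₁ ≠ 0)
Since p-value < 0.0001 < α = 0.05, reject H₀ — the slope is significantly different from 0.

Hypothesis test for the slope coefficient:

H₀: β₁ = 0 (no linear relationship)
H₁: β₁ ≠ 0 (linear relationship exists)

Test statistic: t = β̂₁ / SE(β̂₁) = 2.6114 / 0.1435 = 18.1979

With df = 22, the two-sided p-value for |t| = 18.1979 is <0.0001.

Decision rule: reject H₀ if p-value < α.
p-value < 0.0001 < α = 0.05 → reject H₀.

There is sufficient evidence at the 5% significance level to conclude that a linear relationship exists between x and y.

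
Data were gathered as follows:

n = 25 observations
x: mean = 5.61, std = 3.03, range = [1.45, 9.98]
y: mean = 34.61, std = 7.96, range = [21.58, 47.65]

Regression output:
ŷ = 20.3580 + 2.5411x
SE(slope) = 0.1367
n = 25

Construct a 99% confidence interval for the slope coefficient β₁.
The 99% CI for β₁ is (2.1573, 2.9249)

Confidence interval for the slope:

The 99% CI for β₁ is: β̂₁ ± t*(α/2, n-2) × SE(β̂₁)

Step 1: Find critical t-value
- Confidence level = 0.99
- Degrees of freedom = n - 2 = 25 - 2 = 23
- t*(α/2, 23) = 2.8073

Step 2: Calculate margin of error
Margin = 2.8073 × 0.1367 = 0.3838

Step 3: Construct interval
CI = 2.5411 ± 0.3838
CI = (2.1573, 2.9249)

Interpretation: We are 99% confident that the true slope β₁ lies between 2.1573 and 2.9249.
Since 0 is outside the interval, a two-sided test at α = 0.01 would reject H₀: β₁ = 0.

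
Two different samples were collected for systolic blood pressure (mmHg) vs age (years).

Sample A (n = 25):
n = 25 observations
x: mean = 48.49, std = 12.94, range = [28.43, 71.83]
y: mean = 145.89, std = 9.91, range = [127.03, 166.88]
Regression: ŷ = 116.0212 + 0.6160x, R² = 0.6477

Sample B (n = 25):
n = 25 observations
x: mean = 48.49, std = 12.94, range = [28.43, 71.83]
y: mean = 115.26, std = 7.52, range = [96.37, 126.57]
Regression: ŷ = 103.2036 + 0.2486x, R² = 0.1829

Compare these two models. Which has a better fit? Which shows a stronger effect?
Model A has the better fit (R² = 0.6477 vs 0.1829). Model A shows the stronger effect (|β₁| = 0.6160 vs 0.2486).

Model Comparison:

Goodness of fit (R²):
- Model A: R² = 0.6477 → 64.77% of variance in blood pressure explained
- Model B: R² = 0.1829 → 18.29% of variance in blood pressure explained
- 0.6477 > 0.1829 → Model A has the better fit

Effect size (slope magnitude):
- Model A: β₁ = 0.6160 → predicted blood pressure rises 0.6160 mmHg per additional year of age
- Model B: β₁ = 0.2486 → predicted blood pressure rises 0.2486 mmHg per additional year of age
- |0.6160| > |0.2486| → Model A shows the stronger marginal effect

Notes:
- A better fit (higher R²) doesn't necessarily mean a more important relationship.
- The two samples could reflect different populations, time periods, or measurement quality.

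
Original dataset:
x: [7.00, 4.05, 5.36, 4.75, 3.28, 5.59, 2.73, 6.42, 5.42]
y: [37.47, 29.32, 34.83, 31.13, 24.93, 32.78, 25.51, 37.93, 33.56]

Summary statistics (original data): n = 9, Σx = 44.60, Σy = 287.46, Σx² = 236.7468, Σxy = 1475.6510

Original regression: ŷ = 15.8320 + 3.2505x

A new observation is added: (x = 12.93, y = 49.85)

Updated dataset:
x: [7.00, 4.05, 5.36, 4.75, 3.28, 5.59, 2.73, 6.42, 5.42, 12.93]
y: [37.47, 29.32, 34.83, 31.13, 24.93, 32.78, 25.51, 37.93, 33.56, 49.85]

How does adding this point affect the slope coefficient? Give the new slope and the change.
New slope β₁ = 2.4625 versus 3.2505 before: a change of -0.7880 (-24.2%).

The new point has HIGH LEVERAGE: x = 12.93 is far from the original mean x̄ = 44.60/9 ≈ 4.96 (original range [2.73, 7.00]).

Step 1: Update the sums with the new point (n goes from 9 to 10)
Σx  = 44.60 + 12.93 = 57.53
Σy  = 287.46 + 49.85 = 337.31
Σx² = 236.7468 + 12.93² = 236.7468 + 167.1849 = 403.9317
Σxy = 1475.6510 + 12.93×49.85 = 1475.6510 + 644.5605 = 2120.2115

Step 2: Recompute the slope with b₁ = (nΣxy − ΣxΣy) / (nΣx² − (Σx)²)
Numerator   = 10×2120.2115 − 57.53×337.31 = 21202.1150 − 19405.4443 = 1796.6707
Denominator = 10×403.9317 − 57.53² = 4039.3170 − 3309.7009 = 729.6161
b₁(new) = 1796.6707 / 729.6161 = 2.4625

(Same formula on the original sums: (9×1475.6510 − 44.60×287.46) / (9×236.7468 − 44.60²) = 460.1430 / 141.5612 = 3.2505, matching the given fit.)

Step 3: Change in slope
Δβ₁ = 2.4625 − 3.2505 = -0.7880
Relative change = -0.7880 / 3.2505 × 100% = -24.2%
→ the slope decreases when the point is added.

A high-leverage point only changes the slope if it is off the original line; here y = 49.85 is below the original trend, so the slope decreases.
In practice: investigate whether it comes from the same population as the rest of the sample; examine leverage (hᵢ) and Cook's distance rather than deleting it automatically.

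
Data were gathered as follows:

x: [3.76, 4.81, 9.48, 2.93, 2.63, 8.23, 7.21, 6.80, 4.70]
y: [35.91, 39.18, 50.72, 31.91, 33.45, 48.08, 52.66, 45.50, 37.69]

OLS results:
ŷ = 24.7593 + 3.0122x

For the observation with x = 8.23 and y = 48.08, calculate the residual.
Residual = -1.4697

The residual is the difference between the actual value and the predicted value:

Residual = y - ŷ

Step 1: Calculate predicted value
ŷ = 24.7593 + 3.0122 × 8.23
ŷ = 49.5497

Step 2: Calculate residual
Residual = 48.08 - 49.5497
Residual = -1.4697

Sign check: y < ŷ, so the point is below the line and the fit overestimates here.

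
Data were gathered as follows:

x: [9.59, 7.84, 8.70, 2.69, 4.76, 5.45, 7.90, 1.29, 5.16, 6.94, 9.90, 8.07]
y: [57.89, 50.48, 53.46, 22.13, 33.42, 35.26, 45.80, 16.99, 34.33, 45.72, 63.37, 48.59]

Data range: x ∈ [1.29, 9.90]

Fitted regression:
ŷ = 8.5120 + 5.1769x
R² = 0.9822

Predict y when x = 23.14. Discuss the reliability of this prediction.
ŷ = 128.3055, but this is extrapolation (above the data range [1.29, 9.90]) and may be unreliable.

Prediction calculation:
ŷ = 8.5120 + 5.1769 × 23.14
ŷ = 128.3055

Reliability:
- Data range: x ∈ [1.29, 9.90]
- Prediction point: x = 23.14 is 13.24 units above the observed range → this is EXTRAPOLATION, not interpolation

Why that matters here:
- The standard error of prediction grows with (x − x̄)², and x = 23.14 is far from x̄ = 6.52
- The linear relationship may not hold outside the observed range
- There are no observations near this x to validate the fitted line there

Report the number if required, but flag clearly that it is an extrapolation.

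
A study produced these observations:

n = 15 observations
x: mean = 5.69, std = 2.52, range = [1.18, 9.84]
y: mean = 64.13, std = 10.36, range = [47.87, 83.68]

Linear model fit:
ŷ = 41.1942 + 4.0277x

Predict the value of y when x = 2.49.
ŷ = 51.2232

Plug x = 2.49 into the fitted line:

ŷ = 41.1942 + 4.0277 × 2.49
ŷ = 41.1942 + 10.0290
ŷ = 51.2232

This is a point prediction; actual observations scatter around it by roughly the residual standard deviation.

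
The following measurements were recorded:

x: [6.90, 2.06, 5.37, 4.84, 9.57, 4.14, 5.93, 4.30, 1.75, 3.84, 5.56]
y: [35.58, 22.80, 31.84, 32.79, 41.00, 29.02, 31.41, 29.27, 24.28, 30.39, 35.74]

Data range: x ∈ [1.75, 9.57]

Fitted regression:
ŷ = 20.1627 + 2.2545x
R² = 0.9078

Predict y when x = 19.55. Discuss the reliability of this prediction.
ŷ = 64.2382, but this is extrapolation (above the data range [1.75, 9.57]) and may be unreliable.

Prediction calculation:
ŷ = 20.1627 + 2.2545 × 19.55
ŷ = 64.2382

Reliability:
- Data range: x ∈ [1.75, 9.57]
- Prediction point: x = 19.55 is 9.98 units above the observed range → this is EXTRAPOLATION, not interpolation

Why that matters here:
- The linear relationship may not hold outside the observed range
- There are no observations near this x to validate the fitted line there
- The standard error of prediction grows with (x − x̄)², and x = 19.55 is far from x̄ = 4.93

Report the number if required, but flag clearly that it is an extrapolation.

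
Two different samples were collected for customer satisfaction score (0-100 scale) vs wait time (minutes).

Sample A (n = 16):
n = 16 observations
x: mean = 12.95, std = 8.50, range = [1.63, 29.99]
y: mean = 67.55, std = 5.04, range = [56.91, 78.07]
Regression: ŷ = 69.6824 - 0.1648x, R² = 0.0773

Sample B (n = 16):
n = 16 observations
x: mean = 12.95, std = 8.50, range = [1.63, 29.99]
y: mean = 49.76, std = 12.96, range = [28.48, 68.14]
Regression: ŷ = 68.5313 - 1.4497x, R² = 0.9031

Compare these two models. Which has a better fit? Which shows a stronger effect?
Model B has the better fit (R² = 0.9031 vs 0.0773). Model B shows the stronger effect (|β₁| = 1.4497 vs 0.1648).

Model Comparison:

Which explains more variance? (R²)
- Model A: R² = 0.0773 → 7.73% of variance in satisfaction score explained
- Model B: R² = 0.9031 → 90.31% of variance in satisfaction score explained
- 0.9031 > 0.0773 → Model B has the better fit

Which has the larger per-minute effect? (|β₁|)
- Model A: β₁ = -0.1648 → predicted satisfaction score falls 0.1648 points per additional minute of wait time
- Model B: β₁ = -1.4497 → predicted satisfaction score falls 1.4497 points per additional minute of wait time
- |-0.1648| < |-1.4497| → Model B shows the stronger marginal effect

Notes:
- R² measures how tightly points cluster around the line; β₁ measures how steep the line is — they answer different questions.
- The two samples could reflect different populations, time periods, or measurement quality.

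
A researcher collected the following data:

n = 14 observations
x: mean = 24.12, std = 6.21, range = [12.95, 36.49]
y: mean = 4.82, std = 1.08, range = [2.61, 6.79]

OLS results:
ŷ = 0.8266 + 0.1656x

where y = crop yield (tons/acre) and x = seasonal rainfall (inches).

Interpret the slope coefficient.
For each additional inch of rainfall, predicted crop yield increases by approximately 0.1656 tons/acre.

The slope coefficient β₁ = 0.1656 represents the marginal effect of rainfall on crop yield.

Interpretation:
- Rainfall up by 1 inch → predicted crop yield increases by 0.1656 tons/acre
- This is a linear approximation: the same per-unit change is assumed across the whole observed x range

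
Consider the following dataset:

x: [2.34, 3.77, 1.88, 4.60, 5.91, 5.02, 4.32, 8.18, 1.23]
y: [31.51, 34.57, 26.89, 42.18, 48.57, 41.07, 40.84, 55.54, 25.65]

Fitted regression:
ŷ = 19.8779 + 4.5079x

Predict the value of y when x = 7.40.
ŷ = 53.2364

Plug x = 7.40 into the fitted line:

ŷ = 19.8779 + 4.5079 × 7.40
ŷ = 19.8779 + 33.3585
ŷ = 53.2364

This is a point prediction; actual observations scatter around it by roughly the residual standard deviation.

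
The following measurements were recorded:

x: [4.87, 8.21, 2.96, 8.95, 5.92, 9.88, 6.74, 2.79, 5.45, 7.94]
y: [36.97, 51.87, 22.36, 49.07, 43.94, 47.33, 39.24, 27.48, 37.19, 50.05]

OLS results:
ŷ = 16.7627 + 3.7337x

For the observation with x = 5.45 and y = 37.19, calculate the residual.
Residual = 0.0786

The residual is the difference between the actual value and the predicted value:

Residual = y - ŷ

Step 1: Calculate predicted value
ŷ = 16.7627 + 3.7337 × 5.45
ŷ = 37.1114

Step 2: Calculate residual
Residual = 37.19 - 37.1114
Residual = 0.0786

Sign check: y > ŷ, so the point is above the line and the fit underestimates here.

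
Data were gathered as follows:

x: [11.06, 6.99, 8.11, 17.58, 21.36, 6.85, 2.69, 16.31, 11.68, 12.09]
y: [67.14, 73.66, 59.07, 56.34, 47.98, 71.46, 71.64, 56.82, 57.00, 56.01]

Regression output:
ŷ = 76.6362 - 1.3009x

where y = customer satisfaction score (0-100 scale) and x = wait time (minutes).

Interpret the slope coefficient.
For each additional minute of wait time, predicted satisfaction score decreases by approximately 1.3009 points.

β₁ = -1.3009 is the change in predicted satisfaction score (points) per additional minute of wait time.

Interpretation:
- Wait time up by 1 minute → predicted satisfaction score decreases by 1.3009 points
- The effect is assumed constant over the observed range of x (linearity)

The intercept β₀ = 76.6362 is the predicted satisfaction score when wait time = 0; since the smallest observed x is 2.69, this is an extrapolation and mainly anchors the line.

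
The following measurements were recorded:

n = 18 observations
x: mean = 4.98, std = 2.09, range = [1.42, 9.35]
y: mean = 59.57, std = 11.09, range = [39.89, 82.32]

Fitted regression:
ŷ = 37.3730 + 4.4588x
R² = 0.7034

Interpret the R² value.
About 70.34% of the variability in y is accounted for by the regression on x (R² = 0.7034) — a strong linear fit.

R² = 1 − SS_res/SS_tot compares the residual scatter to the total scatter of y about its mean.

Here R² = 0.7034:
- Explained: 70.34% of the variation in y
- Unexplained (residual): 100% − 70.34% = 29.66%
- Rule of thumb (below 0.3 weak; 0.3 to below 0.7 moderate; 0.7 and above strong) → strong

Note: R² never decreases when predictors are added, so it should not be used alone to compare models of different size.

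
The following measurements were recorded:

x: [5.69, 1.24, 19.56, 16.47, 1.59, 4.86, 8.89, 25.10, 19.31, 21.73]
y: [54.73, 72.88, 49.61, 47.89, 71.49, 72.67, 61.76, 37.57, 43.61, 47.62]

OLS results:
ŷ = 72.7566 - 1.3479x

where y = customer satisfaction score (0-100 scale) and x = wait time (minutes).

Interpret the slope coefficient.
On average, satisfaction score is about 1.3479 points lower for every extra minute of wait time.

The slope β₁ = -1.3479 gives the rate at which the fitted satisfaction score changes with wait time.

Interpretation:
- Wait time up by 1 minute → predicted satisfaction score decreases by 1.3479 points
- This is a linear approximation: the same per-unit change is assumed across the whole observed x range
- The slope describes association in these data, not necessarily a causal effect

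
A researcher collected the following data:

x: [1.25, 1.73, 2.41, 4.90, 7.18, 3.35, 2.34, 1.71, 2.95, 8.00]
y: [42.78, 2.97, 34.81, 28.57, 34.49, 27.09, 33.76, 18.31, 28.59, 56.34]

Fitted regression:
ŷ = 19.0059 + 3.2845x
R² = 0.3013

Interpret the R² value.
R² = 0.3013 means 30.13% of the variation in y is explained by the linear relationship with x. This indicates a moderate fit.

The coefficient of determination R² is the fraction of the total variation in y that the fitted line accounts for.

Here R² = 0.3013:
- Explained: 30.13% of the variation in y
- Unexplained (residual): 100% − 30.13% = 69.87%
- Rule of thumb (below 0.3 weak; 0.3 to below 0.7 moderate; 0.7 and above strong) → moderate

Note: R² never decreases when predictors are added, so it should not be used alone to compare models of different size.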